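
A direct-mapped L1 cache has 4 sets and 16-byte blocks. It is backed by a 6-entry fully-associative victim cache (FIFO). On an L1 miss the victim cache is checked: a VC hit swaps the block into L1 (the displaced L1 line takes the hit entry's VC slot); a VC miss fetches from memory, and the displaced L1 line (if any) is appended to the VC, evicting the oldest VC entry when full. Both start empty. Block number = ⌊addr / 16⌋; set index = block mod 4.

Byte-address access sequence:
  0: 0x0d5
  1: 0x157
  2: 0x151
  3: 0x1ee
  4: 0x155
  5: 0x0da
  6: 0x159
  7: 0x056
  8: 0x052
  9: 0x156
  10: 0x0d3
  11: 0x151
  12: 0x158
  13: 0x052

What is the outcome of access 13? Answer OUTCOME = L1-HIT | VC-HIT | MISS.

OUTCOME = VC-HIT

0: 0xd5 (blk 13, set 1) → MISS  vc=[]
1: 0x157 (blk 21, set 1) → MISS  vc=[13]
2: 0x151 (blk 21, set 1) → L1-HIT  vc=[13]
3: 0x1ee (blk 30, set 2) → MISS  vc=[13]
4: 0x155 (blk 21, set 1) → L1-HIT  vc=[13]
5: 0xda (blk 13, set 1) → VC-HIT  vc=[21]
6: 0x159 (blk 21, set 1) → VC-HIT  vc=[13]
7: 0x56 (blk 5, set 1) → MISS  vc=[13, 21]
8: 0x52 (blk 5, set 1) → L1-HIT  vc=[13, 21]
9: 0x156 (blk 21, set 1) → VC-HIT  vc=[13, 5]
10: 0xd3 (blk 13, set 1) → VC-HIT  vc=[21, 5]
11: 0x151 (blk 21, set 1) → VC-HIT  vc=[13, 5]
12: 0x158 (blk 21, set 1) → L1-HIT  vc=[13, 5]
13: 0x52 (blk 5, set 1) → VC-HIT  vc=[13, 21]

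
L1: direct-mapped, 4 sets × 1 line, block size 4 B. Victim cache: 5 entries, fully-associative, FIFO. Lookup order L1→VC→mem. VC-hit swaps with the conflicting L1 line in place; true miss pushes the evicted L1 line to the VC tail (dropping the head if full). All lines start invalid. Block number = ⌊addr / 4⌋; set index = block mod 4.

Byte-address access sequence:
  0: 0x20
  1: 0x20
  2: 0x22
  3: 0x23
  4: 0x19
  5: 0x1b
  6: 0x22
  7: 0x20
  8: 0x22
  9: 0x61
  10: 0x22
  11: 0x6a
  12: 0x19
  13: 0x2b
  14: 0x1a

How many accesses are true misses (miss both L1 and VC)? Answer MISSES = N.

0: 0x20 (blk 8, set 0) → MISS  vc=[]
1: 0x20 (blk 8, set 0) → L1-HIT  vc=[]
2: 0x22 (blk 8, set 0) → L1-HIT  vc=[]
3: 0x23 (blk 8, set 0) → L1-HIT  vc=[]
4: 0x19 (blk 6, set 2) → MISS  vc=[]
5: 0x1b (blk 6, set 2) → L1-HIT  vc=[]
6: 0x22 (blk 8, set 0) → L1-HIT  vc=[]
7: 0x20 (blk 8, set 0) → L1-HIT  vc=[]
8: 0x22 (blk 8, set 0) → L1-HIT  vc=[]
9: 0x61 (blk 24, set 0) → MISS  vc=[8]
10: 0x22 (blk 8, set 0) → VC-HIT  vc=[24]
11: 0x6a (blk 26, set 2) → MISS  vc=[24, 6]
12: 0x19 (blk 6, set 2) → VC-HIT  vc=[24, 26]
13: 0x2b (blk 10, set 2) → MISS  vc=[24, 26, 6]
14: 0x1a (blk 6, set 2) → VC-HIT  vc=[24, 26, 10]

MISSES = 5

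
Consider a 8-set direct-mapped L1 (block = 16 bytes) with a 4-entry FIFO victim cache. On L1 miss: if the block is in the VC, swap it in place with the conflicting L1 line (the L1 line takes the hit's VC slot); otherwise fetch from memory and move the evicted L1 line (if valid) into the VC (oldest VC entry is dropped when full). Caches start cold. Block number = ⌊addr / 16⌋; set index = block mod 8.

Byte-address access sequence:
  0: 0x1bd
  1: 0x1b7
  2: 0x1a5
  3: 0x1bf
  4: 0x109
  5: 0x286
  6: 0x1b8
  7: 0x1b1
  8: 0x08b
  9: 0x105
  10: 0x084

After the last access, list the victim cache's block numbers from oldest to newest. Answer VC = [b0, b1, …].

VC = [16, 40]

0: 0x1bd (blk 27, set 3) → MISS  vc=[]
1: 0x1b7 (blk 27, set 3) → L1-HIT  vc=[]
2: 0x1a5 (blk 26, set 2) → MISS  vc=[]
3: 0x1bf (blk 27, set 3) → L1-HIT  vc=[]
4: 0x109 (blk 16, set 0) → MISS  vc=[]
5: 0x286 (blk 40, set 0) → MISS  vc=[16]
6: 0x1b8 (blk 27, set 3) → L1-HIT  vc=[16]
7: 0x1b1 (blk 27, set 3) → L1-HIT  vc=[16]
8: 0x8b (blk 8, set 0) → MISS  vc=[16, 40]
9: 0x105 (blk 16, set 0) → VC-HIT  vc=[8, 40]
10: 0x84 (blk 8, set 0) → VC-HIT  vc=[16, 40]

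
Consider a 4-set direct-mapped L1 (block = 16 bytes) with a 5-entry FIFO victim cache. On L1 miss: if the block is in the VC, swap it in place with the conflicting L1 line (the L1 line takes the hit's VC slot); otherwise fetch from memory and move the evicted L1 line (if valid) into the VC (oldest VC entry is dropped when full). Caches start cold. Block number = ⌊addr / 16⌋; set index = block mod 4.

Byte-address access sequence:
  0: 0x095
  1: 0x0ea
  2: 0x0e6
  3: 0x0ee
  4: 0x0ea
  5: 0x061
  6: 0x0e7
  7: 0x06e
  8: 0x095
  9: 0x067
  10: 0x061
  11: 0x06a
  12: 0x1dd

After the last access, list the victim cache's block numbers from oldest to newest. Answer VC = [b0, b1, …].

VC = [14, 9]

  [0] addr=0x95 blk=9 s=1: MISS | VC []
  [1] addr=0xea blk=14 s=2: MISS | VC []
  [2] addr=0xe6 blk=14 s=2: L1-HIT | VC []
  [3] addr=0xee blk=14 s=2: L1-HIT | VC []
  [4] addr=0xea blk=14 s=2: L1-HIT | VC []
  [5] addr=0x61 blk=6 s=2: MISS | VC [14]
  [6] addr=0xe7 blk=14 s=2: VC-HIT | VC [6]
  [7] addr=0x6e blk=6 s=2: VC-HIT | VC [14]
  [8] addr=0x95 blk=9 s=1: L1-HIT | VC [14]
  [9] addr=0x67 blk=6 s=2: L1-HIT | VC [14]
  [10] addr=0x61 blk=6 s=2: L1-HIT | VC [14]
  [11] addr=0x6a blk=6 s=2: L1-HIT | VC [14]
  [12] addr=0x1dd blk=29 s=1: MISS | VC [14, 9]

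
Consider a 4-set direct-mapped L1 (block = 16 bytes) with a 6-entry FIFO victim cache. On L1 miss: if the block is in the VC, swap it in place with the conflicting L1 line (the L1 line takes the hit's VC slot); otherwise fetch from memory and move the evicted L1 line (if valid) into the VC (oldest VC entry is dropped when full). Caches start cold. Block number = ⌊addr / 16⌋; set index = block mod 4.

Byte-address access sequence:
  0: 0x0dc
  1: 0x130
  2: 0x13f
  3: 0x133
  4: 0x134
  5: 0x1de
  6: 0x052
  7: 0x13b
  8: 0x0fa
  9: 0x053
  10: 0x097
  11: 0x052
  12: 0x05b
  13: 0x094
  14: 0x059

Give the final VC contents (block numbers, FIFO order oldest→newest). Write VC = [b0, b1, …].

  [0] addr=0xdc blk=13 s=1: MISS | VC []
  [1] addr=0x130 blk=19 s=3: MISS | VC []
  [2] addr=0x13f blk=19 s=3: L1-HIT | VC []
  [3] addr=0x133 blk=19 s=3: L1-HIT | VC []
  [4] addr=0x134 blk=19 s=3: L1-HIT | VC []
  [5] addr=0x1de blk=29 s=1: MISS | VC [13]
  [6] addr=0x52 blk=5 s=1: MISS | VC [13, 29]
  [7] addr=0x13b blk=19 s=3: L1-HIT | VC [13, 29]
  [8] addr=0xfa blk=15 s=3: MISS | VC [13, 29, 19]
  [9] addr=0x53 blk=5 s=1: L1-HIT | VC [13, 29, 19]
  [10] addr=0x97 blk=9 s=1: MISS | VC [13, 29, 19, 5]
  [11] addr=0x52 blk=5 s=1: VC-HIT | VC [13, 29, 19, 9]
  [12] addr=0x5b blk=5 s=1: L1-HIT | VC [13, 29, 19, 9]
  [13] addr=0x94 blk=9 s=1: VC-HIT | VC [13, 29, 19, 5]
  [14] addr=0x59 blk=5 s=1: VC-HIT | VC [13, 29, 19, 9]

VC = [13, 29, 19, 9]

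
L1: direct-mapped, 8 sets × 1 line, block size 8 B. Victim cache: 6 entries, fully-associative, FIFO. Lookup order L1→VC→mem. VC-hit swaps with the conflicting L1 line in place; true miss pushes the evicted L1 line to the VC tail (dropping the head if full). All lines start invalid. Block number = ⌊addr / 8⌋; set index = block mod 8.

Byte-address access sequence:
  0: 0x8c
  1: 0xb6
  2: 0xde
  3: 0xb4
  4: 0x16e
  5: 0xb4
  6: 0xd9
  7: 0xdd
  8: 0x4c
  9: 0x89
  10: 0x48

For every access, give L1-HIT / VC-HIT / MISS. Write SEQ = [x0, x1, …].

0: 0x8c (blk 17, set 1) → MISS  vc=[]
1: 0xb6 (blk 22, set 6) → MISS  vc=[]
2: 0xde (blk 27, set 3) → MISS  vc=[]
3: 0xb4 (blk 22, set 6) → L1-HIT  vc=[]
4: 0x16e (blk 45, set 5) → MISS  vc=[]
5: 0xb4 (blk 22, set 6) → L1-HIT  vc=[]
6: 0xd9 (blk 27, set 3) → L1-HIT  vc=[]
7: 0xdd (blk 27, set 3) → L1-HIT  vc=[]
8: 0x4c (blk 9, set 1) → MISS  vc=[17]
9: 0x89 (blk 17, set 1) → VC-HIT  vc=[9]
10: 0x48 (blk 9, set 1) → VC-HIT  vc=[17]

SEQ = [MISS, MISS, MISS, L1-HIT, MISS, L1-HIT, L1-HIT, L1-HIT, MISS, VC-HIT, VC-HIT]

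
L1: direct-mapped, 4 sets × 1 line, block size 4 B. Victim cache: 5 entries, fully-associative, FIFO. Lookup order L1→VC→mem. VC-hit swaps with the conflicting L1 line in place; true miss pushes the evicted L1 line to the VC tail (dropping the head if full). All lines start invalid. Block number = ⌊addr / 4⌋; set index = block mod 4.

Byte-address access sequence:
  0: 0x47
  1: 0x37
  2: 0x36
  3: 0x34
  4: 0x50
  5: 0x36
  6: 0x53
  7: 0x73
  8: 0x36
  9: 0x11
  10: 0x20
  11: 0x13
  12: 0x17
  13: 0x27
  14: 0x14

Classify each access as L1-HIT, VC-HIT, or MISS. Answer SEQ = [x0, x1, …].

0: 0x47 (blk 17, set 1) → MISS  vc=[]
1: 0x37 (blk 13, set 1) → MISS  vc=[17]
2: 0x36 (blk 13, set 1) → L1-HIT  vc=[17]
3: 0x34 (blk 13, set 1) → L1-HIT  vc=[17]
4: 0x50 (blk 20, set 0) → MISS  vc=[17]
5: 0x36 (blk 13, set 1) → L1-HIT  vc=[17]
6: 0x53 (blk 20, set 0) → L1-HIT  vc=[17]
7: 0x73 (blk 28, set 0) → MISS  vc=[17, 20]
8: 0x36 (blk 13, set 1) → L1-HIT  vc=[17, 20]
9: 0x11 (blk 4, set 0) → MISS  vc=[17, 20, 28]
10: 0x20 (blk 8, set 0) → MISS  vc=[17, 20, 28, 4]
11: 0x13 (blk 4, set 0) → VC-HIT  vc=[17, 20, 28, 8]
12: 0x17 (blk 5, set 1) → MISS  vc=[17, 20, 28, 8, 13]
13: 0x27 (blk 9, set 1) → MISS  vc=[20, 28, 8, 13, 5]
14: 0x14 (blk 5, set 1) → VC-HIT  vc=[20, 28, 8, 13, 9]

SEQ = [MISS, MISS, L1-HIT, L1-HIT, MISS, L1-HIT, L1-HIT, MISS, L1-HIT, MISS, MISS, VC-HIT, MISS, MISS, VC-HIT]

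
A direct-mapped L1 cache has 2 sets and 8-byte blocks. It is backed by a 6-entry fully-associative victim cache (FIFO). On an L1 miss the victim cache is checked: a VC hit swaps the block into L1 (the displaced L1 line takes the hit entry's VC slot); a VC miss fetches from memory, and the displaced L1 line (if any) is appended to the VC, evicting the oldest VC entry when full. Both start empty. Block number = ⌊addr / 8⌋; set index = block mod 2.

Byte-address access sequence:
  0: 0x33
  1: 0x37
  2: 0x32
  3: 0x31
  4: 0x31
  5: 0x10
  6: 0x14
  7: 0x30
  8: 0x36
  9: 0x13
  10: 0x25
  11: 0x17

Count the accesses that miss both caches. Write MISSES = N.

#0 0x33→b6/s0 MISS; vc=[]
#1 0x37→b6/s0 L1-HIT; vc=[]
#2 0x32→b6/s0 L1-HIT; vc=[]
#3 0x31→b6/s0 L1-HIT; vc=[]
#4 0x31→b6/s0 L1-HIT; vc=[]
#5 0x10→b2/s0 MISS; vc=[6]
#6 0x14→b2/s0 L1-HIT; vc=[6]
#7 0x30→b6/s0 VC-HIT; vc=[2]
#8 0x36→b6/s0 L1-HIT; vc=[2]
#9 0x13→b2/s0 VC-HIT; vc=[6]
#10 0x25→b4/s0 MISS; vc=[6,2]
#11 0x17→b2/s0 VC-HIT; vc=[6,4]

MISSES = 3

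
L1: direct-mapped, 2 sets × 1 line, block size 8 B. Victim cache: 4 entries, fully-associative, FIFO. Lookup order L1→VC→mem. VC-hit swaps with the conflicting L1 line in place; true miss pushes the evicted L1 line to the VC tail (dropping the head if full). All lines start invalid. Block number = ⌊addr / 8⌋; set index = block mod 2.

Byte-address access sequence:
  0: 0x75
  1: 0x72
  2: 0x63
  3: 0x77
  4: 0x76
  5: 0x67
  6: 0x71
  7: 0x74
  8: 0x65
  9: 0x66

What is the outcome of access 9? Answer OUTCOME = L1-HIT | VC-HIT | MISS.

  [0] addr=0x75 blk=14 s=0: MISS | VC []
  [1] addr=0x72 blk=14 s=0: L1-HIT | VC []
  [2] addr=0x63 blk=12 s=0: MISS | VC [14]
  [3] addr=0x77 blk=14 s=0: VC-HIT | VC [12]
  [4] addr=0x76 blk=14 s=0: L1-HIT | VC [12]
  [5] addr=0x67 blk=12 s=0: VC-HIT | VC [14]
  [6] addr=0x71 blk=14 s=0: VC-HIT | VC [12]
  [7] addr=0x74 blk=14 s=0: L1-HIT | VC [12]
  [8] addr=0x65 blk=12 s=0: VC-HIT | VC [14]
  [9] addr=0x66 blk=12 s=0: L1-HIT | VC [14]

OUTCOME = L1-HIT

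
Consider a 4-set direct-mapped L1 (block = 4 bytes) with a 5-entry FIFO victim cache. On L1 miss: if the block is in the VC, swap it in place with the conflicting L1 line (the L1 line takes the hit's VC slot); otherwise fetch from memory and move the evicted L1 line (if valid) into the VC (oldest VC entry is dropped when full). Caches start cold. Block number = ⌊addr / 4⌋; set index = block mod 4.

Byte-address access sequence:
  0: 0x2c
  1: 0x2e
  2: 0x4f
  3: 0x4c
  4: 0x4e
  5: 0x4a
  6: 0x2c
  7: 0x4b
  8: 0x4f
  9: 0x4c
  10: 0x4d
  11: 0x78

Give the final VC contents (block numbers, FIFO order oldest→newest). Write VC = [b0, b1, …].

VC = [11, 18]

#0 0x2c→b11/s3 MISS; vc=[]
#1 0x2e→b11/s3 L1-HIT; vc=[]
#2 0x4f→b19/s3 MISS; vc=[11]
#3 0x4c→b19/s3 L1-HIT; vc=[11]
#4 0x4e→b19/s3 L1-HIT; vc=[11]
#5 0x4a→b18/s2 MISS; vc=[11]
#6 0x2c→b11/s3 VC-HIT; vc=[19]
#7 0x4b→b18/s2 L1-HIT; vc=[19]
#8 0x4f→b19/s3 VC-HIT; vc=[11]
#9 0x4c→b19/s3 L1-HIT; vc=[11]
#10 0x4d→b19/s3 L1-HIT; vc=[11]
#11 0x78→b30/s2 MISS; vc=[11,18]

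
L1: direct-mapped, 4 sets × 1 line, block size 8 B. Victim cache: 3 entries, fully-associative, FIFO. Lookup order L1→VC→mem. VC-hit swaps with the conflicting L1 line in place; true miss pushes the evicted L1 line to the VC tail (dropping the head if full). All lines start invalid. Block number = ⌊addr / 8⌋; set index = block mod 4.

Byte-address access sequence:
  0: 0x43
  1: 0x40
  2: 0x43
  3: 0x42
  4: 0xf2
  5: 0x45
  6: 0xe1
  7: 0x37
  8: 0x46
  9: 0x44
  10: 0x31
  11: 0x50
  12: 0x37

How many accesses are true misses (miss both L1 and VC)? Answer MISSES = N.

  [0] addr=0x43 blk=8 s=0: MISS | VC []
  [1] addr=0x40 blk=8 s=0: L1-HIT | VC []
  [2] addr=0x43 blk=8 s=0: L1-HIT | VC []
  [3] addr=0x42 blk=8 s=0: L1-HIT | VC []
  [4] addr=0xf2 blk=30 s=2: MISS | VC []
  [5] addr=0x45 blk=8 s=0: L1-HIT | VC []
  [6] addr=0xe1 blk=28 s=0: MISS | VC [8]
  [7] addr=0x37 blk=6 s=2: MISS | VC [8, 30]
  [8] addr=0x46 blk=8 s=0: VC-HIT | VC [28, 30]
  [9] addr=0x44 blk=8 s=0: L1-HIT | VC [28, 30]
  [10] addr=0x31 blk=6 s=2: L1-HIT | VC [28, 30]
  [11] addr=0x50 blk=10 s=2: MISS | VC [28, 30, 6]
  [12] addr=0x37 blk=6 s=2: VC-HIT | VC [28, 30, 10]

MISSES = 5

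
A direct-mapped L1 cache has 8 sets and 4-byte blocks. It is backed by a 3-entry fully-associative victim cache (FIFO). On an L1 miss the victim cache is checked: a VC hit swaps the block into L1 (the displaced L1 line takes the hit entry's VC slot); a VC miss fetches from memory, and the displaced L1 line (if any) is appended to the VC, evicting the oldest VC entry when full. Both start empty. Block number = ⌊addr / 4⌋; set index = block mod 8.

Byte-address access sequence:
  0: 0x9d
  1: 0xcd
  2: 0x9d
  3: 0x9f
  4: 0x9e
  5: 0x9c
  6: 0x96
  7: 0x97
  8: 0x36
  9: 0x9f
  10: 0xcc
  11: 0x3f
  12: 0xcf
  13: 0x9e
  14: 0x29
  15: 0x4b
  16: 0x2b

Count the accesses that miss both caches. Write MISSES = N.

MISSES = 7

  [0] addr=0x9d blk=39 s=7: MISS | VC []
  [1] addr=0xcd blk=51 s=3: MISS | VC []
  [2] addr=0x9d blk=39 s=7: L1-HIT | VC []
  [3] addr=0x9f blk=39 s=7: L1-HIT | VC []
  [4] addr=0x9e blk=39 s=7: L1-HIT | VC []
  [5] addr=0x9c blk=39 s=7: L1-HIT | VC []
  [6] addr=0x96 blk=37 s=5: MISS | VC []
  [7] addr=0x97 blk=37 s=5: L1-HIT | VC []
  [8] addr=0x36 blk=13 s=5: MISS | VC [37]
  [9] addr=0x9f blk=39 s=7: L1-HIT | VC [37]
  [10] addr=0xcc blk=51 s=3: L1-HIT | VC [37]
  [11] addr=0x3f blk=15 s=7: MISS | VC [37, 39]
  [12] addr=0xcf blk=51 s=3: L1-HIT | VC [37, 39]
  [13] addr=0x9e blk=39 s=7: VC-HIT | VC [37, 15]
  [14] addr=0x29 blk=10 s=2: MISS | VC [37, 15]
  [15] addr=0x4b blk=18 s=2: MISS | VC [37, 15, 10]
  [16] addr=0x2b blk=10 s=2: VC-HIT | VC [37, 15, 18]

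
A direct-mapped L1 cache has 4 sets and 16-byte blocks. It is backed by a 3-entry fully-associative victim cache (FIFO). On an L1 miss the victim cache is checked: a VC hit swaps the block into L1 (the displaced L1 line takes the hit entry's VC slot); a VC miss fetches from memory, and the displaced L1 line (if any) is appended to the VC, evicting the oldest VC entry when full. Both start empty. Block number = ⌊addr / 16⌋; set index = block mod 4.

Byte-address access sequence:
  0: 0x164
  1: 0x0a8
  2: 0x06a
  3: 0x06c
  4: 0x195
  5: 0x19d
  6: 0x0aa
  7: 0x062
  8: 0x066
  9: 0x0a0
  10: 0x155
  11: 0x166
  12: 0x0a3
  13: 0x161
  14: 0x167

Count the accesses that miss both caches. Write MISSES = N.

  [0] addr=0x164 blk=22 s=2: MISS | VC []
  [1] addr=0xa8 blk=10 s=2: MISS | VC [22]
  [2] addr=0x6a blk=6 s=2: MISS | VC [22, 10]
  [3] addr=0x6c blk=6 s=2: L1-HIT | VC [22, 10]
  [4] addr=0x195 blk=25 s=1: MISS | VC [22, 10]
  [5] addr=0x19d blk=25 s=1: L1-HIT | VC [22, 10]
  [6] addr=0xaa blk=10 s=2: VC-HIT | VC [22, 6]
  [7] addr=0x62 blk=6 s=2: VC-HIT | VC [22, 10]
  [8] addr=0x66 blk=6 s=2: L1-HIT | VC [22, 10]
  [9] addr=0xa0 blk=10 s=2: VC-HIT | VC [22, 6]
  [10] addr=0x155 blk=21 s=1: MISS | VC [22, 6, 25]
  [11] addr=0x166 blk=22 s=2: VC-HIT | VC [10, 6, 25]
  [12] addr=0xa3 blk=10 s=2: VC-HIT | VC [22, 6, 25]
  [13] addr=0x161 blk=22 s=2: VC-HIT | VC [10, 6, 25]
  [14] addr=0x167 blk=22 s=2: L1-HIT | VC [10, 6, 25]

MISSES = 5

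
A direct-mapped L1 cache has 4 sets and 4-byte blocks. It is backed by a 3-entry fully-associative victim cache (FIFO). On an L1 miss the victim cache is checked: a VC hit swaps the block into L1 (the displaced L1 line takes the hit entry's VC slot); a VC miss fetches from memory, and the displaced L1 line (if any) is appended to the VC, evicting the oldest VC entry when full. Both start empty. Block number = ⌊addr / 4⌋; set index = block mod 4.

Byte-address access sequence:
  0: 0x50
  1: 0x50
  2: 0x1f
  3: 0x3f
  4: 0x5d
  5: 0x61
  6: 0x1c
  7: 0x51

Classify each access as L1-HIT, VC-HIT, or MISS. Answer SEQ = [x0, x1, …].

0: 0x50 (blk 20, set 0) → MISS  vc=[]
1: 0x50 (blk 20, set 0) → L1-HIT  vc=[]
2: 0x1f (blk 7, set 3) → MISS  vc=[]
3: 0x3f (blk 15, set 3) → MISS  vc=[7]
4: 0x5d (blk 23, set 3) → MISS  vc=[7, 15]
5: 0x61 (blk 24, set 0) → MISS  vc=[7, 15, 20]
6: 0x1c (blk 7, set 3) → VC-HIT  vc=[23, 15, 20]
7: 0x51 (blk 20, set 0) → VC-HIT  vc=[23, 15, 24]

SEQ = [MISS, L1-HIT, MISS, MISS, MISS, MISS, VC-HIT, VC-HIT]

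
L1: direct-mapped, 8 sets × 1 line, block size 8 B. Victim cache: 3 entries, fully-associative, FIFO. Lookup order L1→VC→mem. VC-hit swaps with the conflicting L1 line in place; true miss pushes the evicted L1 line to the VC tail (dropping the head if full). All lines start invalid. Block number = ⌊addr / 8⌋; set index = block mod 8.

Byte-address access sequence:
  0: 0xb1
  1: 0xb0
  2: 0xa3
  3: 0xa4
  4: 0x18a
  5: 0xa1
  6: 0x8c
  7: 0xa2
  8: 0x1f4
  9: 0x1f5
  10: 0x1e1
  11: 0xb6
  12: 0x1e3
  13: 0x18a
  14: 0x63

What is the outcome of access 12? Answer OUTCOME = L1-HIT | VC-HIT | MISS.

#0 0xb1→b22/s6 MISS; vc=[]
#1 0xb0→b22/s6 L1-HIT; vc=[]
#2 0xa3→b20/s4 MISS; vc=[]
#3 0xa4→b20/s4 L1-HIT; vc=[]
#4 0x18a→b49/s1 MISS; vc=[]
#5 0xa1→b20/s4 L1-HIT; vc=[]
#6 0x8c→b17/s1 MISS; vc=[49]
#7 0xa2→b20/s4 L1-HIT; vc=[49]
#8 0x1f4→b62/s6 MISS; vc=[49,22]
#9 0x1f5→b62/s6 L1-HIT; vc=[49,22]
#10 0x1e1→b60/s4 MISS; vc=[49,22,20]
#11 0xb6→b22/s6 VC-HIT; vc=[49,62,20]
#12 0x1e3→b60/s4 L1-HIT; vc=[49,62,20]
#13 0x18a→b49/s1 VC-HIT; vc=[17,62,20]
#14 0x63→b12/s4 MISS; vc=[62,20,60]

OUTCOME = L1-HIT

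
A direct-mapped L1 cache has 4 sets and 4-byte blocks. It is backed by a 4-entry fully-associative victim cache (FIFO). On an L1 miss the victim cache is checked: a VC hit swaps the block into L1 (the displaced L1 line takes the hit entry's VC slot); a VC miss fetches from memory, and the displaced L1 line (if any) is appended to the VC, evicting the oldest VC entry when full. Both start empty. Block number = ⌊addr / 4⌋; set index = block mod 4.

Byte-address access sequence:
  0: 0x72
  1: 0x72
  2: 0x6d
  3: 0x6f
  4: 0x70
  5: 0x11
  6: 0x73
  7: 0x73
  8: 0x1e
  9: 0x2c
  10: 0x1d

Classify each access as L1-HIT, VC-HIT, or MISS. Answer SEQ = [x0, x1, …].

0: 0x72 (blk 28, set 0) → MISS  vc=[]
1: 0x72 (blk 28, set 0) → L1-HIT  vc=[]
2: 0x6d (blk 27, set 3) → MISS  vc=[]
3: 0x6f (blk 27, set 3) → L1-HIT  vc=[]
4: 0x70 (blk 28, set 0) → L1-HIT  vc=[]
5: 0x11 (blk 4, set 0) → MISS  vc=[28]
6: 0x73 (blk 28, set 0) → VC-HIT  vc=[4]
7: 0x73 (blk 28, set 0) → L1-HIT  vc=[4]
8: 0x1e (blk 7, set 3) → MISS  vc=[4, 27]
9: 0x2c (blk 11, set 3) → MISS  vc=[4, 27, 7]
10: 0x1d (blk 7, set 3) → VC-HIT  vc=[4, 27, 11]

SEQ = [MISS, L1-HIT, MISS, L1-HIT, L1-HIT, MISS, VC-HIT, L1-HIT, MISS, MISS, VC-HIT]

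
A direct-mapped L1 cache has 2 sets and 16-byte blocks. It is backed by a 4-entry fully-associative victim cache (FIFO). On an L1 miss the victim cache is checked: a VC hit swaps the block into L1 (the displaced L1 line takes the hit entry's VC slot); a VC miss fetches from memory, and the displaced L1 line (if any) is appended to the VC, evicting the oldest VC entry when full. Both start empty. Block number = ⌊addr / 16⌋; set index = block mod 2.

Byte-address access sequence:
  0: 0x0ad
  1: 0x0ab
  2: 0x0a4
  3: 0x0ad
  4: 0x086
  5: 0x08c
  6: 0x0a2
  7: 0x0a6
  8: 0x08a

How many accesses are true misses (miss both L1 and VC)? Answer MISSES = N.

  [0] addr=0xad blk=10 s=0: MISS | VC []
  [1] addr=0xab blk=10 s=0: L1-HIT | VC []
  [2] addr=0xa4 blk=10 s=0: L1-HIT | VC []
  [3] addr=0xad blk=10 s=0: L1-HIT | VC []
  [4] addr=0x86 blk=8 s=0: MISS | VC [10]
  [5] addr=0x8c blk=8 s=0: L1-HIT | VC [10]
  [6] addr=0xa2 blk=10 s=0: VC-HIT | VC [8]
  [7] addr=0xa6 blk=10 s=0: L1-HIT | VC [8]
  [8] addr=0x8a blk=8 s=0: VC-HIT | VC [10]

MISSES = 2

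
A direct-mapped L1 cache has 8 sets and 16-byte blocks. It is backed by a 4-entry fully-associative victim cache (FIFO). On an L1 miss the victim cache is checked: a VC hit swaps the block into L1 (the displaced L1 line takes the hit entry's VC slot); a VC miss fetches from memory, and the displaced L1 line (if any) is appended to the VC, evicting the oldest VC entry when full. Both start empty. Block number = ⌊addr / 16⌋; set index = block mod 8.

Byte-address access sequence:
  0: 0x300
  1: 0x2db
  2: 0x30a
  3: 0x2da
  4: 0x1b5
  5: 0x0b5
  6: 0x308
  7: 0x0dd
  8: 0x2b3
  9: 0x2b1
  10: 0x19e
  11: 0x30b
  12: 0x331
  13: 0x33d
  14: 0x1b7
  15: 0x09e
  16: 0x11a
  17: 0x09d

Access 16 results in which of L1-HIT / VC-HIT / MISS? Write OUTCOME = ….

  [0] addr=0x300 blk=48 s=0: MISS | VC []
  [1] addr=0x2db blk=45 s=5: MISS | VC []
  [2] addr=0x30a blk=48 s=0: L1-HIT | VC []
  [3] addr=0x2da blk=45 s=5: L1-HIT | VC []
  [4] addr=0x1b5 blk=27 s=3: MISS | VC []
  [5] addr=0xb5 blk=11 s=3: MISS | VC [27]
  [6] addr=0x308 blk=48 s=0: L1-HIT | VC [27]
  [7] addr=0xdd blk=13 s=5: MISS | VC [27, 45]
  [8] addr=0x2b3 blk=43 s=3: MISS | VC [27, 45, 11]
  [9] addr=0x2b1 blk=43 s=3: L1-HIT | VC [27, 45, 11]
  [10] addr=0x19e blk=25 s=1: MISS | VC [27, 45, 11]
  [11] addr=0x30b blk=48 s=0: L1-HIT | VC [27, 45, 11]
  [12] addr=0x331 blk=51 s=3: MISS | VC [27, 45, 11, 43]
  [13] addr=0x33d blk=51 s=3: L1-HIT | VC [27, 45, 11, 43]
  [14] addr=0x1b7 blk=27 s=3: VC-HIT | VC [51, 45, 11, 43]
  [15] addr=0x9e blk=9 s=1: MISS | VC [45, 11, 43, 25]
  [16] addr=0x11a blk=17 s=1: MISS | VC [11, 43, 25, 9]
  [17] addr=0x9d blk=9 s=1: VC-HIT | VC [11, 43, 25, 17]

OUTCOME = MISS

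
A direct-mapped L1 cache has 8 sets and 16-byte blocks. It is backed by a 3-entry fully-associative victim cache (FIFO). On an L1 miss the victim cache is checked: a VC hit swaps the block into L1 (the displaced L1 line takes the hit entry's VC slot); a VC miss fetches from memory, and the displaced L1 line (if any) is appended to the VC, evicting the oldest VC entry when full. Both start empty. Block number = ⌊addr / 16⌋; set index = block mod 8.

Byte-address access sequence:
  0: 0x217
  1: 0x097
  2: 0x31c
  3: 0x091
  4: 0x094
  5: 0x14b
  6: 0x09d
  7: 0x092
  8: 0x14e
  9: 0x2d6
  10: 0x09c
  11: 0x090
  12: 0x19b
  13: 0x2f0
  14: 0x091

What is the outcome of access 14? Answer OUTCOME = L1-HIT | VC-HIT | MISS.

  [0] addr=0x217 blk=33 s=1: MISS | VC []
  [1] addr=0x97 blk=9 s=1: MISS | VC [33]
  [2] addr=0x31c blk=49 s=1: MISS | VC [33, 9]
  [3] addr=0x91 blk=9 s=1: VC-HIT | VC [33, 49]
  [4] addr=0x94 blk=9 s=1: L1-HIT | VC [33, 49]
  [5] addr=0x14b blk=20 s=4: MISS | VC [33, 49]
  [6] addr=0x9d blk=9 s=1: L1-HIT | VC [33, 49]
  [7] addr=0x92 blk=9 s=1: L1-HIT | VC [33, 49]
  [8] addr=0x14e blk=20 s=4: L1-HIT | VC [33, 49]
  [9] addr=0x2d6 blk=45 s=5: MISS | VC [33, 49]
  [10] addr=0x9c blk=9 s=1: L1-HIT | VC [33, 49]
  [11] addr=0x90 blk=9 s=1: L1-HIT | VC [33, 49]
  [12] addr=0x19b blk=25 s=1: MISS | VC [33, 49, 9]
  [13] addr=0x2f0 blk=47 s=7: MISS | VC [33, 49, 9]
  [14] addr=0x91 blk=9 s=1: VC-HIT | VC [33, 49, 25]

OUTCOME = VC-HIT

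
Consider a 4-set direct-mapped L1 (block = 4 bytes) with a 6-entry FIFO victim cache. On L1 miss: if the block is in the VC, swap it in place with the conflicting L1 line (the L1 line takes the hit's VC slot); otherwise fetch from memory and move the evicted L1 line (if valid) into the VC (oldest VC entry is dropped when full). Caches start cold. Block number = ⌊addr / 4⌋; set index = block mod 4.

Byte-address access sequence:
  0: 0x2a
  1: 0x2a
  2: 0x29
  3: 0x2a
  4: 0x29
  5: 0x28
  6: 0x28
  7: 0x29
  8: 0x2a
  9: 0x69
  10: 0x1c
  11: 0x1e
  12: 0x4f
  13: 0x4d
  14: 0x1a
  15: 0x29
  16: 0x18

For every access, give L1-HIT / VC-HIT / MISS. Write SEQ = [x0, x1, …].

SEQ = [MISS, L1-HIT, L1-HIT, L1-HIT, L1-HIT, L1-HIT, L1-HIT, L1-HIT, L1-HIT, MISS, MISS, L1-HIT, MISS, L1-HIT, MISS, VC-HIT, VC-HIT]

#0 0x2a→b10/s2 MISS; vc=[]
#1 0x2a→b10/s2 L1-HIT; vc=[]
#2 0x29→b10/s2 L1-HIT; vc=[]
#3 0x2a→b10/s2 L1-HIT; vc=[]
#4 0x29→b10/s2 L1-HIT; vc=[]
#5 0x28→b10/s2 L1-HIT; vc=[]
#6 0x28→b10/s2 L1-HIT; vc=[]
#7 0x29→b10/s2 L1-HIT; vc=[]
#8 0x2a→b10/s2 L1-HIT; vc=[]
#9 0x69→b26/s2 MISS; vc=[10]
#10 0x1c→b7/s3 MISS; vc=[10]
#11 0x1e→b7/s3 L1-HIT; vc=[10]
#12 0x4f→b19/s3 MISS; vc=[10,7]
#13 0x4d→b19/s3 L1-HIT; vc=[10,7]
#14 0x1a→b6/s2 MISS; vc=[10,7,26]
#15 0x29→b10/s2 VC-HIT; vc=[6,7,26]
#16 0x18→b6/s2 VC-HIT; vc=[10,7,26]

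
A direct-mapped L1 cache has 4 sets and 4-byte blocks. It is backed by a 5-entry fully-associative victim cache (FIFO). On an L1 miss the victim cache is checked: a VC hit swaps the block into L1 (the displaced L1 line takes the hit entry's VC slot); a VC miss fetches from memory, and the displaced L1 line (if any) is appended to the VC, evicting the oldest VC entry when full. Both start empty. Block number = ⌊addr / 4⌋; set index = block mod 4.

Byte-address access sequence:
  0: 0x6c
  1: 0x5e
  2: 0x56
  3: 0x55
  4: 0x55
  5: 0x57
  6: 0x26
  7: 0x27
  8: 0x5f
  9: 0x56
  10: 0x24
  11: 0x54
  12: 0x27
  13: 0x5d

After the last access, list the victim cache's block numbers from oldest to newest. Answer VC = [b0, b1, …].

  [0] addr=0x6c blk=27 s=3: MISS | VC []
  [1] addr=0x5e blk=23 s=3: MISS | VC [27]
  [2] addr=0x56 blk=21 s=1: MISS | VC [27]
  [3] addr=0x55 blk=21 s=1: L1-HIT | VC [27]
  [4] addr=0x55 blk=21 s=1: L1-HIT | VC [27]
  [5] addr=0x57 blk=21 s=1: L1-HIT | VC [27]
  [6] addr=0x26 blk=9 s=1: MISS | VC [27, 21]
  [7] addr=0x27 blk=9 s=1: L1-HIT | VC [27, 21]
  [8] addr=0x5f blk=23 s=3: L1-HIT | VC [27, 21]
  [9] addr=0x56 blk=21 s=1: VC-HIT | VC [27, 9]
  [10] addr=0x24 blk=9 s=1: VC-HIT | VC [27, 21]
  [11] addr=0x54 blk=21 s=1: VC-HIT | VC [27, 9]
  [12] addr=0x27 blk=9 s=1: VC-HIT | VC [27, 21]
  [13] addr=0x5d blk=23 s=3: L1-HIT | VC [27, 21]

VC = [27, 21]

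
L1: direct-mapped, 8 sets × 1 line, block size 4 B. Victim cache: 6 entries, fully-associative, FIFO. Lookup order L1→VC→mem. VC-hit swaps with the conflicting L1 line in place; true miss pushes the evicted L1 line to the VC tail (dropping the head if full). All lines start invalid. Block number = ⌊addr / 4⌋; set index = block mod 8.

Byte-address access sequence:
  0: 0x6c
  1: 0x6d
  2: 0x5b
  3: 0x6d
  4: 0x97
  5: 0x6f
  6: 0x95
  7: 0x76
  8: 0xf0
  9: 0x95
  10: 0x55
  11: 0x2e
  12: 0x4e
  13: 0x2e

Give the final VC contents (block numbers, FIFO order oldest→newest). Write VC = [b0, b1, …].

  [0] addr=0x6c blk=27 s=3: MISS | VC []
  [1] addr=0x6d blk=27 s=3: L1-HIT | VC []
  [2] addr=0x5b blk=22 s=6: MISS | VC []
  [3] addr=0x6d blk=27 s=3: L1-HIT | VC []
  [4] addr=0x97 blk=37 s=5: MISS | VC []
  [5] addr=0x6f blk=27 s=3: L1-HIT | VC []
  [6] addr=0x95 blk=37 s=5: L1-HIT | VC []
  [7] addr=0x76 blk=29 s=5: MISS | VC [37]
  [8] addr=0xf0 blk=60 s=4: MISS | VC [37]
  [9] addr=0x95 blk=37 s=5: VC-HIT | VC [29]
  [10] addr=0x55 blk=21 s=5: MISS | VC [29, 37]
  [11] addr=0x2e blk=11 s=3: MISS | VC [29, 37, 27]
  [12] addr=0x4e blk=19 s=3: MISS | VC [29, 37, 27, 11]
  [13] addr=0x2e blk=11 s=3: VC-HIT | VC [29, 37, 27, 19]

VC = [29, 37, 27, 19]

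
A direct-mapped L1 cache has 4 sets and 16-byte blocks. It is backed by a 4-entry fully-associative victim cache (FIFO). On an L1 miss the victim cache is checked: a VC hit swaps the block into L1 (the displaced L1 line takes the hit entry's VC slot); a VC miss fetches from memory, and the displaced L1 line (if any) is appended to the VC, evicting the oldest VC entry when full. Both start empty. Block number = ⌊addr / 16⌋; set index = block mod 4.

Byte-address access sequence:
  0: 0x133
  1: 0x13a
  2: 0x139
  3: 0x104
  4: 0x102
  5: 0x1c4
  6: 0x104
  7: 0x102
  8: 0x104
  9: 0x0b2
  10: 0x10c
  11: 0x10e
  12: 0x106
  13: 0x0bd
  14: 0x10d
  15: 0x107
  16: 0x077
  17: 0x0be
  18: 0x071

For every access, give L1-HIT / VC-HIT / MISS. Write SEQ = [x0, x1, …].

SEQ = [MISS, L1-HIT, L1-HIT, MISS, L1-HIT, MISS, VC-HIT, L1-HIT, L1-HIT, MISS, L1-HIT, L1-HIT, L1-HIT, L1-HIT, L1-HIT, L1-HIT, MISS, VC-HIT, VC-HIT]

#0 0x133→b19/s3 MISS; vc=[]
#1 0x13a→b19/s3 L1-HIT; vc=[]
#2 0x139→b19/s3 L1-HIT; vc=[]
#3 0x104→b16/s0 MISS; vc=[]
#4 0x102→b16/s0 L1-HIT; vc=[]
#5 0x1c4→b28/s0 MISS; vc=[16]
#6 0x104→b16/s0 VC-HIT; vc=[28]
#7 0x102→b16/s0 L1-HIT; vc=[28]
#8 0x104→b16/s0 L1-HIT; vc=[28]
#9 0xb2→b11/s3 MISS; vc=[28,19]
#10 0x10c→b16/s0 L1-HIT; vc=[28,19]
#11 0x10e→b16/s0 L1-HIT; vc=[28,19]
#12 0x106→b16/s0 L1-HIT; vc=[28,19]
#13 0xbd→b11/s3 L1-HIT; vc=[28,19]
#14 0x10d→b16/s0 L1-HIT; vc=[28,19]
#15 0x107→b16/s0 L1-HIT; vc=[28,19]
#16 0x77→b7/s3 MISS; vc=[28,19,11]
#17 0xbe→b11/s3 VC-HIT; vc=[28,19,7]
#18 0x71→b7/s3 VC-HIT; vc=[28,19,11]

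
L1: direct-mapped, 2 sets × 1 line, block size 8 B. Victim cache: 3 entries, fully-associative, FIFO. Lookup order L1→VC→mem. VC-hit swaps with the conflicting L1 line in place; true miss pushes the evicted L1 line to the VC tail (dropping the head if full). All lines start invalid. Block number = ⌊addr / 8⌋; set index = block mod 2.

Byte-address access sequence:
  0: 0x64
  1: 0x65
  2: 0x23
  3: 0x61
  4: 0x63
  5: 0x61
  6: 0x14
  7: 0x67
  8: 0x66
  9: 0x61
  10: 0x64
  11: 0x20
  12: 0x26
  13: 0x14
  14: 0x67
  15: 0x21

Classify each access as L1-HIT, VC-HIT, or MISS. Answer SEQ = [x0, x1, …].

SEQ = [MISS, L1-HIT, MISS, VC-HIT, L1-HIT, L1-HIT, MISS, VC-HIT, L1-HIT, L1-HIT, L1-HIT, VC-HIT, L1-HIT, VC-HIT, VC-HIT, VC-HIT]

  [0] addr=0x64 blk=12 s=0: MISS | VC []
  [1] addr=0x65 blk=12 s=0: L1-HIT | VC []
  [2] addr=0x23 blk=4 s=0: MISS | VC [12]
  [3] addr=0x61 blk=12 s=0: VC-HIT | VC [4]
  [4] addr=0x63 blk=12 s=0: L1-HIT | VC [4]
  [5] addr=0x61 blk=12 s=0: L1-HIT | VC [4]
  [6] addr=0x14 blk=2 s=0: MISS | VC [4, 12]
  [7] addr=0x67 blk=12 s=0: VC-HIT | VC [4, 2]
  [8] addr=0x66 blk=12 s=0: L1-HIT | VC [4, 2]
  [9] addr=0x61 blk=12 s=0: L1-HIT | VC [4, 2]
  [10] addr=0x64 blk=12 s=0: L1-HIT | VC [4, 2]
  [11] addr=0x20 blk=4 s=0: VC-HIT | VC [12, 2]
  [12] addr=0x26 blk=4 s=0: L1-HIT | VC [12, 2]
  [13] addr=0x14 blk=2 s=0: VC-HIT | VC [12, 4]
  [14] addr=0x67 blk=12 s=0: VC-HIT | VC [2, 4]
  [15] addr=0x21 blk=4 s=0: VC-HIT | VC [2, 12]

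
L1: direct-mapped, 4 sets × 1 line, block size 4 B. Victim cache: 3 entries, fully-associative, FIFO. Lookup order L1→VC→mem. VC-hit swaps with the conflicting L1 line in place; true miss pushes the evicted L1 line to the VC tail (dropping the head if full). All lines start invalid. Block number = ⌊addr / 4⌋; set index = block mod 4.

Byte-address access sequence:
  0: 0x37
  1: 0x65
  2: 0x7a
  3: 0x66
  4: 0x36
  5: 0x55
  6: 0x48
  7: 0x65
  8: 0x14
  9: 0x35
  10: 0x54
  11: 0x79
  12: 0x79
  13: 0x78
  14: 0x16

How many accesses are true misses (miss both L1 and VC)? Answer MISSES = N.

MISSES = 8

#0 0x37→b13/s1 MISS; vc=[]
#1 0x65→b25/s1 MISS; vc=[13]
#2 0x7a→b30/s2 MISS; vc=[13]
#3 0x66→b25/s1 L1-HIT; vc=[13]
#4 0x36→b13/s1 VC-HIT; vc=[25]
#5 0x55→b21/s1 MISS; vc=[25,13]
#6 0x48→b18/s2 MISS; vc=[25,13,30]
#7 0x65→b25/s1 VC-HIT; vc=[21,13,30]
#8 0x14→b5/s1 MISS; vc=[13,30,25]
#9 0x35→b13/s1 VC-HIT; vc=[5,30,25]
#10 0x54→b21/s1 MISS; vc=[30,25,13]
#11 0x79→b30/s2 VC-HIT; vc=[18,25,13]
#12 0x79→b30/s2 L1-HIT; vc=[18,25,13]
#13 0x78→b30/s2 L1-HIT; vc=[18,25,13]
#14 0x16→b5/s1 MISS; vc=[25,13,21]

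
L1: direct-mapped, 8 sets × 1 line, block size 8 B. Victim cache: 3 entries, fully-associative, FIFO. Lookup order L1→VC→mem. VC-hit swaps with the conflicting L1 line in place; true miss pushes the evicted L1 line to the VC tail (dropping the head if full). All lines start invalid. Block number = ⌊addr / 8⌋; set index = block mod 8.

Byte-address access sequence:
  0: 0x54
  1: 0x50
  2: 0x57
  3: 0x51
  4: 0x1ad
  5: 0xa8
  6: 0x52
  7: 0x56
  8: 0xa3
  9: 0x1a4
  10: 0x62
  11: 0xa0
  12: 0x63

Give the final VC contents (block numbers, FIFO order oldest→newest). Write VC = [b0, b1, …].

#0 0x54→b10/s2 MISS; vc=[]
#1 0x50→b10/s2 L1-HIT; vc=[]
#2 0x57→b10/s2 L1-HIT; vc=[]
#3 0x51→b10/s2 L1-HIT; vc=[]
#4 0x1ad→b53/s5 MISS; vc=[]
#5 0xa8→b21/s5 MISS; vc=[53]
#6 0x52→b10/s2 L1-HIT; vc=[53]
#7 0x56→b10/s2 L1-HIT; vc=[53]
#8 0xa3→b20/s4 MISS; vc=[53]
#9 0x1a4→b52/s4 MISS; vc=[53,20]
#10 0x62→b12/s4 MISS; vc=[53,20,52]
#11 0xa0→b20/s4 VC-HIT; vc=[53,12,52]
#12 0x63→b12/s4 VC-HIT; vc=[53,20,52]

VC = [53, 20, 52]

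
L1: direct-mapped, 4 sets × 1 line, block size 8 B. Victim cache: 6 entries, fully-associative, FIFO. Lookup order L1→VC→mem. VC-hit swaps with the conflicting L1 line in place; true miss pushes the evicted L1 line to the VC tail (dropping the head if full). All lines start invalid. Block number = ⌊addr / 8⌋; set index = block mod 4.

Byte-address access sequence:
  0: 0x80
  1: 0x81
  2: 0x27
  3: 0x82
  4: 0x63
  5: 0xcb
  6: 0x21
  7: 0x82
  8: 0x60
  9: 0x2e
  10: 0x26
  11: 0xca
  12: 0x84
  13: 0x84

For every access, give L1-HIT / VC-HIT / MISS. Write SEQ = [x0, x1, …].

#0 0x80→b16/s0 MISS; vc=[]
#1 0x81→b16/s0 L1-HIT; vc=[]
#2 0x27→b4/s0 MISS; vc=[16]
#3 0x82→b16/s0 VC-HIT; vc=[4]
#4 0x63→b12/s0 MISS; vc=[4,16]
#5 0xcb→b25/s1 MISS; vc=[4,16]
#6 0x21→b4/s0 VC-HIT; vc=[12,16]
#7 0x82→b16/s0 VC-HIT; vc=[12,4]
#8 0x60→b12/s0 VC-HIT; vc=[16,4]
#9 0x2e→b5/s1 MISS; vc=[16,4,25]
#10 0x26→b4/s0 VC-HIT; vc=[16,12,25]
#11 0xca→b25/s1 VC-HIT; vc=[16,12,5]
#12 0x84→b16/s0 VC-HIT; vc=[4,12,5]
#13 0x84→b16/s0 L1-HIT; vc=[4,12,5]

SEQ = [MISS, L1-HIT, MISS, VC-HIT, MISS, MISS, VC-HIT, VC-HIT, VC-HIT, MISS, VC-HIT, VC-HIT, VC-HIT, L1-HIT]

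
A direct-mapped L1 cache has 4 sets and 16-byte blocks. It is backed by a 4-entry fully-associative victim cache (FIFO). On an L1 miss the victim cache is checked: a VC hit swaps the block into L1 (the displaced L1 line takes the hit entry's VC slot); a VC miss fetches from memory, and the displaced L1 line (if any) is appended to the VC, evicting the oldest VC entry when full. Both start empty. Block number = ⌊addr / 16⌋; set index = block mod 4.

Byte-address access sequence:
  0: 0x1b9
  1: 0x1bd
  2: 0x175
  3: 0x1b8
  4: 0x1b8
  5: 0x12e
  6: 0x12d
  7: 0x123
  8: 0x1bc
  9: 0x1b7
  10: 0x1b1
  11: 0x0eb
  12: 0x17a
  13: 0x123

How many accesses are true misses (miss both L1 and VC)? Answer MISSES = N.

MISSES = 4

0: 0x1b9 (blk 27, set 3) → MISS  vc=[]
1: 0x1bd (blk 27, set 3) → L1-HIT  vc=[]
2: 0x175 (blk 23, set 3) → MISS  vc=[27]
3: 0x1b8 (blk 27, set 3) → VC-HIT  vc=[23]
4: 0x1b8 (blk 27, set 3) → L1-HIT  vc=[23]
5: 0x12e (blk 18, set 2) → MISS  vc=[23]
6: 0x12d (blk 18, set 2) → L1-HIT  vc=[23]
7: 0x123 (blk 18, set 2) → L1-HIT  vc=[23]
8: 0x1bc (blk 27, set 3) → L1-HIT  vc=[23]
9: 0x1b7 (blk 27, set 3) → L1-HIT  vc=[23]
10: 0x1b1 (blk 27, set 3) → L1-HIT  vc=[23]
11: 0xeb (blk 14, set 2) → MISS  vc=[23, 18]
12: 0x17a (blk 23, set 3) → VC-HIT  vc=[27, 18]
13: 0x123 (blk 18, set 2) → VC-HIT  vc=[27, 14]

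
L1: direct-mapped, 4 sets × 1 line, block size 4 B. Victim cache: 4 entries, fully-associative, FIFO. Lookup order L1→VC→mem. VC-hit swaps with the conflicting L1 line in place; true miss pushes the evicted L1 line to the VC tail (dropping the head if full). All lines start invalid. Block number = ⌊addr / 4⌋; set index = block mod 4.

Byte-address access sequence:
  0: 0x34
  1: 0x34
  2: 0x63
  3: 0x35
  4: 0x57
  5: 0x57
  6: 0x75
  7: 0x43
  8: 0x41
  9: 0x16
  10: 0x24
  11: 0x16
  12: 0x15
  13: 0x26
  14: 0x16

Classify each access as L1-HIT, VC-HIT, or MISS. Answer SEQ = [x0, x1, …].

SEQ = [MISS, L1-HIT, MISS, L1-HIT, MISS, L1-HIT, MISS, MISS, L1-HIT, MISS, MISS, VC-HIT, L1-HIT, VC-HIT, VC-HIT]

  [0] addr=0x34 blk=13 s=1: MISS | VC []
  [1] addr=0x34 blk=13 s=1: L1-HIT | VC []
  [2] addr=0x63 blk=24 s=0: MISS | VC []
  [3] addr=0x35 blk=13 s=1: L1-HIT | VC []
  [4] addr=0x57 blk=21 s=1: MISS | VC [13]
  [5] addr=0x57 blk=21 s=1: L1-HIT | VC [13]
  [6] addr=0x75 blk=29 s=1: MISS | VC [13, 21]
  [7] addr=0x43 blk=16 s=0: MISS | VC [13, 21, 24]
  [8] addr=0x41 blk=16 s=0: L1-HIT | VC [13, 21, 24]
  [9] addr=0x16 blk=5 s=1: MISS | VC [13, 21, 24, 29]
  [10] addr=0x24 blk=9 s=1: MISS | VC [21, 24, 29, 5]
  [11] addr=0x16 blk=5 s=1: VC-HIT | VC [21, 24, 29, 9]
  [12] addr=0x15 blk=5 s=1: L1-HIT | VC [21, 24, 29, 9]
  [13] addr=0x26 blk=9 s=1: VC-HIT | VC [21, 24, 29, 5]
  [14] addr=0x16 blk=5 s=1: VC-HIT | VC [21, 24, 29, 9]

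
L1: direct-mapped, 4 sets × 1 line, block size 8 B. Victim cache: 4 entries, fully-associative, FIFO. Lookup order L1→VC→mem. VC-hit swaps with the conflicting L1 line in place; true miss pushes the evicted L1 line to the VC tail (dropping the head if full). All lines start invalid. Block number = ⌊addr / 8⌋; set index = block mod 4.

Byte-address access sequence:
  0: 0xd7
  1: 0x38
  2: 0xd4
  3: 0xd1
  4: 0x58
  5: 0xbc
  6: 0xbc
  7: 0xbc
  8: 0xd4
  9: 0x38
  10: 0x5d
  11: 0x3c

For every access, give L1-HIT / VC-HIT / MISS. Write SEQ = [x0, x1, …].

SEQ = [MISS, MISS, L1-HIT, L1-HIT, MISS, MISS, L1-HIT, L1-HIT, L1-HIT, VC-HIT, VC-HIT, VC-HIT]

  [0] addr=0xd7 blk=26 s=2: MISS | VC []
  [1] addr=0x38 blk=7 s=3: MISS | VC []
  [2] addr=0xd4 blk=26 s=2: L1-HIT | VC []
  [3] addr=0xd1 blk=26 s=2: L1-HIT | VC []
  [4] addr=0x58 blk=11 s=3: MISS | VC [7]
  [5] addr=0xbc blk=23 s=3: MISS | VC [7, 11]
  [6] addr=0xbc blk=23 s=3: L1-HIT | VC [7, 11]
  [7] addr=0xbc blk=23 s=3: L1-HIT | VC [7, 11]
  [8] addr=0xd4 blk=26 s=2: L1-HIT | VC [7, 11]
  [9] addr=0x38 blk=7 s=3: VC-HIT | VC [23, 11]
  [10] addr=0x5d blk=11 s=3: VC-HIT | VC [23, 7]
  [11] addr=0x3c blk=7 s=3: VC-HIT | VC [23, 11]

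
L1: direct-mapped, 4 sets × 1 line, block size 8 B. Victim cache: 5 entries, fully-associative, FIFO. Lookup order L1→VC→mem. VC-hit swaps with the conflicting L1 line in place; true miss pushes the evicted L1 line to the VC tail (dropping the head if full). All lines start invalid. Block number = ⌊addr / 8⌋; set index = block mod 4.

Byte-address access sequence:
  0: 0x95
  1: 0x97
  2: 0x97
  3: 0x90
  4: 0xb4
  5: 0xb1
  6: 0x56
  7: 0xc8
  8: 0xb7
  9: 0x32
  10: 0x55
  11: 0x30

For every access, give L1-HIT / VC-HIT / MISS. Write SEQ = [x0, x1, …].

#0 0x95→b18/s2 MISS; vc=[]
#1 0x97→b18/s2 L1-HIT; vc=[]
#2 0x97→b18/s2 L1-HIT; vc=[]
#3 0x90→b18/s2 L1-HIT; vc=[]
#4 0xb4→b22/s2 MISS; vc=[18]
#5 0xb1→b22/s2 L1-HIT; vc=[18]
#6 0x56→b10/s2 MISS; vc=[18,22]
#7 0xc8→b25/s1 MISS; vc=[18,22]
#8 0xb7→b22/s2 VC-HIT; vc=[18,10]
#9 0x32→b6/s2 MISS; vc=[18,10,22]
#10 0x55→b10/s2 VC-HIT; vc=[18,6,22]
#11 0x30→b6/s2 VC-HIT; vc=[18,10,22]

SEQ = [MISS, L1-HIT, L1-HIT, L1-HIT, MISS, L1-HIT, MISS, MISS, VC-HIT, MISS, VC-HIT, VC-HIT]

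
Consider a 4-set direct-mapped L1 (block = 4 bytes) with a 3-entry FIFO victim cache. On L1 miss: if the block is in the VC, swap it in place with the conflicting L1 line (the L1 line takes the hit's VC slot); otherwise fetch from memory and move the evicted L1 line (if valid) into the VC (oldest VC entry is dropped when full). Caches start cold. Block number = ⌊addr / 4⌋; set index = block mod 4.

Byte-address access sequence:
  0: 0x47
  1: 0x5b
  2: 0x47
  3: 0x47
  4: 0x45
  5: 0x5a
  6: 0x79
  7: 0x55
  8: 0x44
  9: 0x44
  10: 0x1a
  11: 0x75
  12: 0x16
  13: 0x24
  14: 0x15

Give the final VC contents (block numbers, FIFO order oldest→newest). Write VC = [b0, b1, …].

0: 0x47 (blk 17, set 1) → MISS  vc=[]
1: 0x5b (blk 22, set 2) → MISS  vc=[]
2: 0x47 (blk 17, set 1) → L1-HIT  vc=[]
3: 0x47 (blk 17, set 1) → L1-HIT  vc=[]
4: 0x45 (blk 17, set 1) → L1-HIT  vc=[]
5: 0x5a (blk 22, set 2) → L1-HIT  vc=[]
6: 0x79 (blk 30, set 2) → MISS  vc=[22]
7: 0x55 (blk 21, set 1) → MISS  vc=[22, 17]
8: 0x44 (blk 17, set 1) → VC-HIT  vc=[22, 21]
9: 0x44 (blk 17, set 1) → L1-HIT  vc=[22, 21]
10: 0x1a (blk 6, set 2) → MISS  vc=[22, 21, 30]
11: 0x75 (blk 29, set 1) → MISS  vc=[21, 30, 17]
12: 0x16 (blk 5, set 1) → MISS  vc=[30, 17, 29]
13: 0x24 (blk 9, set 1) → MISS  vc=[17, 29, 5]
14: 0x15 (blk 5, set 1) → VC-HIT  vc=[17, 29, 9]

VC = [17, 29, 9]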